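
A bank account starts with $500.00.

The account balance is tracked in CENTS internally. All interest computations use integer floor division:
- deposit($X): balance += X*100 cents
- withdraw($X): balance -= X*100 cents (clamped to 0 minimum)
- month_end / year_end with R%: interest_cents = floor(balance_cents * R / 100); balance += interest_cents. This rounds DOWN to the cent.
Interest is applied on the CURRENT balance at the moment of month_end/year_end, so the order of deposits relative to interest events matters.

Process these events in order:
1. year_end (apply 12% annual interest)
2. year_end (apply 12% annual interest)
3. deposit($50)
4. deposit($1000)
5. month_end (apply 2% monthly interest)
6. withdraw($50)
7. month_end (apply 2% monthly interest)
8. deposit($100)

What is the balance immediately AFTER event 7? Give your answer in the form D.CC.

Answer: 1693.95

Derivation:
After 1 (year_end (apply 12% annual interest)): balance=$560.00 total_interest=$60.00
After 2 (year_end (apply 12% annual interest)): balance=$627.20 total_interest=$127.20
After 3 (deposit($50)): balance=$677.20 total_interest=$127.20
After 4 (deposit($1000)): balance=$1677.20 total_interest=$127.20
After 5 (month_end (apply 2% monthly interest)): balance=$1710.74 total_interest=$160.74
After 6 (withdraw($50)): balance=$1660.74 total_interest=$160.74
After 7 (month_end (apply 2% monthly interest)): balance=$1693.95 total_interest=$193.95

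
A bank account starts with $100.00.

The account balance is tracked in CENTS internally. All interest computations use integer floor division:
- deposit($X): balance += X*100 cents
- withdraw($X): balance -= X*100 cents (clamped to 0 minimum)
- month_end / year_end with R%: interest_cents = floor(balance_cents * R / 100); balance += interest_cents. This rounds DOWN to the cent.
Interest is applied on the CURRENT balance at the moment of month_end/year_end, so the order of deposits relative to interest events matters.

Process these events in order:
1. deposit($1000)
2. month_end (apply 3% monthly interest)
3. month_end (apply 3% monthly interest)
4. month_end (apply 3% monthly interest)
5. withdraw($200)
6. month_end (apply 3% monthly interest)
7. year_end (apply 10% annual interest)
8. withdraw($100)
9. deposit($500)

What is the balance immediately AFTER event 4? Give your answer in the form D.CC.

Answer: 1201.99

Derivation:
After 1 (deposit($1000)): balance=$1100.00 total_interest=$0.00
After 2 (month_end (apply 3% monthly interest)): balance=$1133.00 total_interest=$33.00
After 3 (month_end (apply 3% monthly interest)): balance=$1166.99 total_interest=$66.99
After 4 (month_end (apply 3% monthly interest)): balance=$1201.99 total_interest=$101.99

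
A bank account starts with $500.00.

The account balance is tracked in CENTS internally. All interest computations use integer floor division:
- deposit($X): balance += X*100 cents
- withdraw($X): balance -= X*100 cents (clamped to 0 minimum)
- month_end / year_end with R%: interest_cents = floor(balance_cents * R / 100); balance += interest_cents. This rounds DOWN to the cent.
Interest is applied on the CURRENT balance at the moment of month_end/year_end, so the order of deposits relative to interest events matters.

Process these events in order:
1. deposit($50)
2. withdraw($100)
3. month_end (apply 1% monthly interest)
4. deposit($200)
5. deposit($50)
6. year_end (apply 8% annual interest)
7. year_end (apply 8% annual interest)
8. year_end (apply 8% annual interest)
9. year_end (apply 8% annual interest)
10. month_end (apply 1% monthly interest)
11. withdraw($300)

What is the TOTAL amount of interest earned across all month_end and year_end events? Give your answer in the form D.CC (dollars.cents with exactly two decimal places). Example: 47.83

After 1 (deposit($50)): balance=$550.00 total_interest=$0.00
After 2 (withdraw($100)): balance=$450.00 total_interest=$0.00
After 3 (month_end (apply 1% monthly interest)): balance=$454.50 total_interest=$4.50
After 4 (deposit($200)): balance=$654.50 total_interest=$4.50
After 5 (deposit($50)): balance=$704.50 total_interest=$4.50
After 6 (year_end (apply 8% annual interest)): balance=$760.86 total_interest=$60.86
After 7 (year_end (apply 8% annual interest)): balance=$821.72 total_interest=$121.72
After 8 (year_end (apply 8% annual interest)): balance=$887.45 total_interest=$187.45
After 9 (year_end (apply 8% annual interest)): balance=$958.44 total_interest=$258.44
After 10 (month_end (apply 1% monthly interest)): balance=$968.02 total_interest=$268.02
After 11 (withdraw($300)): balance=$668.02 total_interest=$268.02

Answer: 268.02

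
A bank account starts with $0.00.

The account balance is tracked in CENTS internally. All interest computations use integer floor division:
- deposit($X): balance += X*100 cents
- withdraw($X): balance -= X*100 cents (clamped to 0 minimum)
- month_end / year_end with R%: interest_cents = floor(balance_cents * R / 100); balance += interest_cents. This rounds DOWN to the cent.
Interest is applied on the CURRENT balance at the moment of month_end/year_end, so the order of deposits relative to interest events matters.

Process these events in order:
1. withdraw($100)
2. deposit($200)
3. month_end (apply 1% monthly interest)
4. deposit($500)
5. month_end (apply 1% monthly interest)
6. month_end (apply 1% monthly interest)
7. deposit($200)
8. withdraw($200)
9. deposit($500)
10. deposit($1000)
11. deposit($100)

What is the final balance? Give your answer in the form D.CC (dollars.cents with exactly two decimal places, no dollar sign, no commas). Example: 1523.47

Answer: 2316.11

Derivation:
After 1 (withdraw($100)): balance=$0.00 total_interest=$0.00
After 2 (deposit($200)): balance=$200.00 total_interest=$0.00
After 3 (month_end (apply 1% monthly interest)): balance=$202.00 total_interest=$2.00
After 4 (deposit($500)): balance=$702.00 total_interest=$2.00
After 5 (month_end (apply 1% monthly interest)): balance=$709.02 total_interest=$9.02
After 6 (month_end (apply 1% monthly interest)): balance=$716.11 total_interest=$16.11
After 7 (deposit($200)): balance=$916.11 total_interest=$16.11
After 8 (withdraw($200)): balance=$716.11 total_interest=$16.11
After 9 (deposit($500)): balance=$1216.11 total_interest=$16.11
After 10 (deposit($1000)): balance=$2216.11 total_interest=$16.11
After 11 (deposit($100)): balance=$2316.11 total_interest=$16.11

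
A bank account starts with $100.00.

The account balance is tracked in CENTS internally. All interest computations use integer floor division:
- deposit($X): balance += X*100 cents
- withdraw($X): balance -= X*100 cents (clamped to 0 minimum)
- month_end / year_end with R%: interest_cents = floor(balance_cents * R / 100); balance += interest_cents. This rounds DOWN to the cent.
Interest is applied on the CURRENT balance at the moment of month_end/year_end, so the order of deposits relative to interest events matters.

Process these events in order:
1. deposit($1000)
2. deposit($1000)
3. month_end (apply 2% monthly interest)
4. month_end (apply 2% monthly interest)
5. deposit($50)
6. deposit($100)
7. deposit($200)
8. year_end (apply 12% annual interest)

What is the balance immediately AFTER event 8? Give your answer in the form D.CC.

After 1 (deposit($1000)): balance=$1100.00 total_interest=$0.00
After 2 (deposit($1000)): balance=$2100.00 total_interest=$0.00
After 3 (month_end (apply 2% monthly interest)): balance=$2142.00 total_interest=$42.00
After 4 (month_end (apply 2% monthly interest)): balance=$2184.84 total_interest=$84.84
After 5 (deposit($50)): balance=$2234.84 total_interest=$84.84
After 6 (deposit($100)): balance=$2334.84 total_interest=$84.84
After 7 (deposit($200)): balance=$2534.84 total_interest=$84.84
After 8 (year_end (apply 12% annual interest)): balance=$2839.02 total_interest=$389.02

Answer: 2839.02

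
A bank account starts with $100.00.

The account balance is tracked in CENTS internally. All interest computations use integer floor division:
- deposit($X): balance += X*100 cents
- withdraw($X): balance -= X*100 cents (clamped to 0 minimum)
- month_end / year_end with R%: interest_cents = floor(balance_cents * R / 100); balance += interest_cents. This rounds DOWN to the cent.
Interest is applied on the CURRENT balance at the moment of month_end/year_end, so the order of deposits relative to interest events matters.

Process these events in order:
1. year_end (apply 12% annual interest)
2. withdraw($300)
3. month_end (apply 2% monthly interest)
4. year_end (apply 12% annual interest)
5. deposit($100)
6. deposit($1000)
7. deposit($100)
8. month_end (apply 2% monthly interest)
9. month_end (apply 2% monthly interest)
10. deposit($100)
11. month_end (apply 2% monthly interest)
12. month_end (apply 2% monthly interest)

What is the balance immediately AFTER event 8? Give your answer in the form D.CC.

Answer: 1224.00

Derivation:
After 1 (year_end (apply 12% annual interest)): balance=$112.00 total_interest=$12.00
After 2 (withdraw($300)): balance=$0.00 total_interest=$12.00
After 3 (month_end (apply 2% monthly interest)): balance=$0.00 total_interest=$12.00
After 4 (year_end (apply 12% annual interest)): balance=$0.00 total_interest=$12.00
After 5 (deposit($100)): balance=$100.00 total_interest=$12.00
After 6 (deposit($1000)): balance=$1100.00 total_interest=$12.00
After 7 (deposit($100)): balance=$1200.00 total_interest=$12.00
After 8 (month_end (apply 2% monthly interest)): balance=$1224.00 total_interest=$36.00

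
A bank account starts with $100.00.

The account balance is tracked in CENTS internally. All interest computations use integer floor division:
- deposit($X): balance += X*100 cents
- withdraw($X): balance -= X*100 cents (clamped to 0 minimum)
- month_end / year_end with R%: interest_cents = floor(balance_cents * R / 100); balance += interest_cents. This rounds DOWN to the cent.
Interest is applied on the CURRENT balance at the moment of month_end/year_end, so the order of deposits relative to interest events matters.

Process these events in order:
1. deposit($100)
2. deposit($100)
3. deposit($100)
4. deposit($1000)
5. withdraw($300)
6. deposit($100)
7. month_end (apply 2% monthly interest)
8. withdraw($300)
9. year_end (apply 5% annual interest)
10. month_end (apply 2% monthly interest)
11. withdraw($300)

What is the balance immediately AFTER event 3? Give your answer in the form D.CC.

After 1 (deposit($100)): balance=$200.00 total_interest=$0.00
After 2 (deposit($100)): balance=$300.00 total_interest=$0.00
After 3 (deposit($100)): balance=$400.00 total_interest=$0.00

Answer: 400.00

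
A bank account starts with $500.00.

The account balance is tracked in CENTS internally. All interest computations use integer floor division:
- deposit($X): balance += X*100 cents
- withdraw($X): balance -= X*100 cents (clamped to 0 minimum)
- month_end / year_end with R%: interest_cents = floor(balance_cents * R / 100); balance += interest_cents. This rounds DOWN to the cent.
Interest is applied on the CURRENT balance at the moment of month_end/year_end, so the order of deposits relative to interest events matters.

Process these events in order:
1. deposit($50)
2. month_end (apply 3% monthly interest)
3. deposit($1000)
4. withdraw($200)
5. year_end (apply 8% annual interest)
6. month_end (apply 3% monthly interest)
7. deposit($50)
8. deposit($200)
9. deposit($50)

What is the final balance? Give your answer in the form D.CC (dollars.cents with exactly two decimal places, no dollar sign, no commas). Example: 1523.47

Answer: 1820.09

Derivation:
After 1 (deposit($50)): balance=$550.00 total_interest=$0.00
After 2 (month_end (apply 3% monthly interest)): balance=$566.50 total_interest=$16.50
After 3 (deposit($1000)): balance=$1566.50 total_interest=$16.50
After 4 (withdraw($200)): balance=$1366.50 total_interest=$16.50
After 5 (year_end (apply 8% annual interest)): balance=$1475.82 total_interest=$125.82
After 6 (month_end (apply 3% monthly interest)): balance=$1520.09 total_interest=$170.09
After 7 (deposit($50)): balance=$1570.09 total_interest=$170.09
After 8 (deposit($200)): balance=$1770.09 total_interest=$170.09
After 9 (deposit($50)): balance=$1820.09 total_interest=$170.09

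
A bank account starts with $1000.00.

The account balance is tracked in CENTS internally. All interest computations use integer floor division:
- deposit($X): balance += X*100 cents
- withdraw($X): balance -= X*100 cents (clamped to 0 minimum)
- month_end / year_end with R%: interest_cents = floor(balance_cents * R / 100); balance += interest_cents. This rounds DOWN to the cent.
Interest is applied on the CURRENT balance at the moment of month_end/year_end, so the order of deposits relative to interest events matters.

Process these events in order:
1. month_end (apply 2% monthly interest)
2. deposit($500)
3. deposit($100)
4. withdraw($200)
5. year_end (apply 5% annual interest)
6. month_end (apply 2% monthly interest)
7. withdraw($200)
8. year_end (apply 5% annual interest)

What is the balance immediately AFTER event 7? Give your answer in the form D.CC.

Answer: 1320.82

Derivation:
After 1 (month_end (apply 2% monthly interest)): balance=$1020.00 total_interest=$20.00
After 2 (deposit($500)): balance=$1520.00 total_interest=$20.00
After 3 (deposit($100)): balance=$1620.00 total_interest=$20.00
After 4 (withdraw($200)): balance=$1420.00 total_interest=$20.00
After 5 (year_end (apply 5% annual interest)): balance=$1491.00 total_interest=$91.00
After 6 (month_end (apply 2% monthly interest)): balance=$1520.82 total_interest=$120.82
After 7 (withdraw($200)): balance=$1320.82 total_interest=$120.82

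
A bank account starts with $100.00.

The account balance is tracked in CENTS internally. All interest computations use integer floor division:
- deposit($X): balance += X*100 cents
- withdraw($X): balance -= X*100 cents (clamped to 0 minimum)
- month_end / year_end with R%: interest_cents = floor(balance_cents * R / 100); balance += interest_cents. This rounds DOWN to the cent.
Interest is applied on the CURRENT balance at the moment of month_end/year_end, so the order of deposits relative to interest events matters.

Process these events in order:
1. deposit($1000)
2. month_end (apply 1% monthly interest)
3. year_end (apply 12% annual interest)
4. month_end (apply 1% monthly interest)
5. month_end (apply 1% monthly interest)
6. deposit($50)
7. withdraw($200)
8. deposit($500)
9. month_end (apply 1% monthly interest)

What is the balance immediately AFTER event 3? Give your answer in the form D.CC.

After 1 (deposit($1000)): balance=$1100.00 total_interest=$0.00
After 2 (month_end (apply 1% monthly interest)): balance=$1111.00 total_interest=$11.00
After 3 (year_end (apply 12% annual interest)): balance=$1244.32 total_interest=$144.32

Answer: 1244.32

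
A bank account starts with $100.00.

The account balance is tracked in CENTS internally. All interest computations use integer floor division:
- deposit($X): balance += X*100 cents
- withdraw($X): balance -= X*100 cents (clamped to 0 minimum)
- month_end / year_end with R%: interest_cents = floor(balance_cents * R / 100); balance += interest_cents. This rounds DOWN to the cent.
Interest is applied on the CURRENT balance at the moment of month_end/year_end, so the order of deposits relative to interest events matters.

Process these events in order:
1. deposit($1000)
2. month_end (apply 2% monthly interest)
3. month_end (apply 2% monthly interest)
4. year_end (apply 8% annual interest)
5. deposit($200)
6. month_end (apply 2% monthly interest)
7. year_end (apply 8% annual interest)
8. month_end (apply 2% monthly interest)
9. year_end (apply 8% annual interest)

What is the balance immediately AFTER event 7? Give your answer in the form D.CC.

After 1 (deposit($1000)): balance=$1100.00 total_interest=$0.00
After 2 (month_end (apply 2% monthly interest)): balance=$1122.00 total_interest=$22.00
After 3 (month_end (apply 2% monthly interest)): balance=$1144.44 total_interest=$44.44
After 4 (year_end (apply 8% annual interest)): balance=$1235.99 total_interest=$135.99
After 5 (deposit($200)): balance=$1435.99 total_interest=$135.99
After 6 (month_end (apply 2% monthly interest)): balance=$1464.70 total_interest=$164.70
After 7 (year_end (apply 8% annual interest)): balance=$1581.87 total_interest=$281.87

Answer: 1581.87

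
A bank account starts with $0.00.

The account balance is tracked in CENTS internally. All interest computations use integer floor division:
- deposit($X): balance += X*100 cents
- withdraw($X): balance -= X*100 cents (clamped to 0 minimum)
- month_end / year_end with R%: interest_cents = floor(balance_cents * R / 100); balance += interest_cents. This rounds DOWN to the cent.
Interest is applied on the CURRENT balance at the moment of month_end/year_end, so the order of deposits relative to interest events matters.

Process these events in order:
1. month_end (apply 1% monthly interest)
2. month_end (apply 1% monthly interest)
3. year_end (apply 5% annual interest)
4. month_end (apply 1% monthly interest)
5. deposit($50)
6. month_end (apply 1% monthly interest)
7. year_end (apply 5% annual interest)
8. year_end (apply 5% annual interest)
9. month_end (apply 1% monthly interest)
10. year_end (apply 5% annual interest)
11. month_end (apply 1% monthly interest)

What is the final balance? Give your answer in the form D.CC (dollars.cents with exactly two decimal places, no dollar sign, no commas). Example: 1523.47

After 1 (month_end (apply 1% monthly interest)): balance=$0.00 total_interest=$0.00
After 2 (month_end (apply 1% monthly interest)): balance=$0.00 total_interest=$0.00
After 3 (year_end (apply 5% annual interest)): balance=$0.00 total_interest=$0.00
After 4 (month_end (apply 1% monthly interest)): balance=$0.00 total_interest=$0.00
After 5 (deposit($50)): balance=$50.00 total_interest=$0.00
After 6 (month_end (apply 1% monthly interest)): balance=$50.50 total_interest=$0.50
After 7 (year_end (apply 5% annual interest)): balance=$53.02 total_interest=$3.02
After 8 (year_end (apply 5% annual interest)): balance=$55.67 total_interest=$5.67
After 9 (month_end (apply 1% monthly interest)): balance=$56.22 total_interest=$6.22
After 10 (year_end (apply 5% annual interest)): balance=$59.03 total_interest=$9.03
After 11 (month_end (apply 1% monthly interest)): balance=$59.62 total_interest=$9.62

Answer: 59.62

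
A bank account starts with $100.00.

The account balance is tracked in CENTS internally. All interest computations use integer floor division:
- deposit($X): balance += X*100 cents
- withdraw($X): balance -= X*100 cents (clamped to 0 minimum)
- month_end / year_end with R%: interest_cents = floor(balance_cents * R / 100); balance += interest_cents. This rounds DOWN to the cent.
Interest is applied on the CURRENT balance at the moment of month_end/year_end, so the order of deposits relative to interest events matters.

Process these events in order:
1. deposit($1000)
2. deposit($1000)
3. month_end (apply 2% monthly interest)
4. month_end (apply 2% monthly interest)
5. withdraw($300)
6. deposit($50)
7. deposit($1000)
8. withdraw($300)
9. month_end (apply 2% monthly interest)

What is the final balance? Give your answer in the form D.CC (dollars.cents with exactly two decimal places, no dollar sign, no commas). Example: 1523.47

Answer: 2687.53

Derivation:
After 1 (deposit($1000)): balance=$1100.00 total_interest=$0.00
After 2 (deposit($1000)): balance=$2100.00 total_interest=$0.00
After 3 (month_end (apply 2% monthly interest)): balance=$2142.00 total_interest=$42.00
After 4 (month_end (apply 2% monthly interest)): balance=$2184.84 total_interest=$84.84
After 5 (withdraw($300)): balance=$1884.84 total_interest=$84.84
After 6 (deposit($50)): balance=$1934.84 total_interest=$84.84
After 7 (deposit($1000)): balance=$2934.84 total_interest=$84.84
After 8 (withdraw($300)): balance=$2634.84 total_interest=$84.84
After 9 (month_end (apply 2% monthly interest)): balance=$2687.53 total_interest=$137.53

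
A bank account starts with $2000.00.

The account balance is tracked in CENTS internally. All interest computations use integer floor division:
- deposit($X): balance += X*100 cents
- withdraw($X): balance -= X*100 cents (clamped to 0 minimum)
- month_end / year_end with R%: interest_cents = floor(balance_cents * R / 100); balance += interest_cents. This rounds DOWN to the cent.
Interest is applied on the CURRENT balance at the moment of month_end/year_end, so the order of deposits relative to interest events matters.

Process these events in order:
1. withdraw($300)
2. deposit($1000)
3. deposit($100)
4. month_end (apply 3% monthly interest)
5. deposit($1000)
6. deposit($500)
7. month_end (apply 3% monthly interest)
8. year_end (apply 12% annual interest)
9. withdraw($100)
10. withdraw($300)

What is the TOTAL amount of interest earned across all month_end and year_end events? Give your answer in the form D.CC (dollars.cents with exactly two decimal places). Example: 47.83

After 1 (withdraw($300)): balance=$1700.00 total_interest=$0.00
After 2 (deposit($1000)): balance=$2700.00 total_interest=$0.00
After 3 (deposit($100)): balance=$2800.00 total_interest=$0.00
After 4 (month_end (apply 3% monthly interest)): balance=$2884.00 total_interest=$84.00
After 5 (deposit($1000)): balance=$3884.00 total_interest=$84.00
After 6 (deposit($500)): balance=$4384.00 total_interest=$84.00
After 7 (month_end (apply 3% monthly interest)): balance=$4515.52 total_interest=$215.52
After 8 (year_end (apply 12% annual interest)): balance=$5057.38 total_interest=$757.38
After 9 (withdraw($100)): balance=$4957.38 total_interest=$757.38
After 10 (withdraw($300)): balance=$4657.38 total_interest=$757.38

Answer: 757.38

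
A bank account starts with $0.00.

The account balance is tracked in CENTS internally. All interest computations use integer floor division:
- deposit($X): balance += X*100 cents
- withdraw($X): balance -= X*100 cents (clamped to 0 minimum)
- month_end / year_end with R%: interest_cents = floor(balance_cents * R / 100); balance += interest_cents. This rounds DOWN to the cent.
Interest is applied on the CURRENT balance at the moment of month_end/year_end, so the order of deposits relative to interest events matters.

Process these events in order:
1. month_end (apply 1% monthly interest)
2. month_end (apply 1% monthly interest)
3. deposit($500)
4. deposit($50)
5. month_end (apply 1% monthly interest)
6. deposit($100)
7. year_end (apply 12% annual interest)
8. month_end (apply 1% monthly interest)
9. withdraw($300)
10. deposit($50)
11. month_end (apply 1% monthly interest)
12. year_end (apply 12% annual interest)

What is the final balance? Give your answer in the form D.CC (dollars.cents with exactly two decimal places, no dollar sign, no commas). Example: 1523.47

Answer: 555.97

Derivation:
After 1 (month_end (apply 1% monthly interest)): balance=$0.00 total_interest=$0.00
After 2 (month_end (apply 1% monthly interest)): balance=$0.00 total_interest=$0.00
After 3 (deposit($500)): balance=$500.00 total_interest=$0.00
After 4 (deposit($50)): balance=$550.00 total_interest=$0.00
After 5 (month_end (apply 1% monthly interest)): balance=$555.50 total_interest=$5.50
After 6 (deposit($100)): balance=$655.50 total_interest=$5.50
After 7 (year_end (apply 12% annual interest)): balance=$734.16 total_interest=$84.16
After 8 (month_end (apply 1% monthly interest)): balance=$741.50 total_interest=$91.50
After 9 (withdraw($300)): balance=$441.50 total_interest=$91.50
After 10 (deposit($50)): balance=$491.50 total_interest=$91.50
After 11 (month_end (apply 1% monthly interest)): balance=$496.41 total_interest=$96.41
After 12 (year_end (apply 12% annual interest)): balance=$555.97 total_interest=$155.97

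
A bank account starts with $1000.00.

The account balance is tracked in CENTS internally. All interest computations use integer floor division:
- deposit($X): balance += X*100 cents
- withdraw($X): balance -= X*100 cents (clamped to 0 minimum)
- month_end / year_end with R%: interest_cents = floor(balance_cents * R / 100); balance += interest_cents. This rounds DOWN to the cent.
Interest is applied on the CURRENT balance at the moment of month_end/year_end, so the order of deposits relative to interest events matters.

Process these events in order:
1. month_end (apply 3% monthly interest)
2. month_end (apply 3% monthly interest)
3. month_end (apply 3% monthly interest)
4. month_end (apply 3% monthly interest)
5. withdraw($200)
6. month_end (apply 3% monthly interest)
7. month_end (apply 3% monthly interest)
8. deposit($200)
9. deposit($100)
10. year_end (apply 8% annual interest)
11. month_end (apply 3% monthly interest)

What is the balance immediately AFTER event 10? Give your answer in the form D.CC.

Answer: 1384.39

Derivation:
After 1 (month_end (apply 3% monthly interest)): balance=$1030.00 total_interest=$30.00
After 2 (month_end (apply 3% monthly interest)): balance=$1060.90 total_interest=$60.90
After 3 (month_end (apply 3% monthly interest)): balance=$1092.72 total_interest=$92.72
After 4 (month_end (apply 3% monthly interest)): balance=$1125.50 total_interest=$125.50
After 5 (withdraw($200)): balance=$925.50 total_interest=$125.50
After 6 (month_end (apply 3% monthly interest)): balance=$953.26 total_interest=$153.26
After 7 (month_end (apply 3% monthly interest)): balance=$981.85 total_interest=$181.85
After 8 (deposit($200)): balance=$1181.85 total_interest=$181.85
After 9 (deposit($100)): balance=$1281.85 total_interest=$181.85
After 10 (year_end (apply 8% annual interest)): balance=$1384.39 total_interest=$284.39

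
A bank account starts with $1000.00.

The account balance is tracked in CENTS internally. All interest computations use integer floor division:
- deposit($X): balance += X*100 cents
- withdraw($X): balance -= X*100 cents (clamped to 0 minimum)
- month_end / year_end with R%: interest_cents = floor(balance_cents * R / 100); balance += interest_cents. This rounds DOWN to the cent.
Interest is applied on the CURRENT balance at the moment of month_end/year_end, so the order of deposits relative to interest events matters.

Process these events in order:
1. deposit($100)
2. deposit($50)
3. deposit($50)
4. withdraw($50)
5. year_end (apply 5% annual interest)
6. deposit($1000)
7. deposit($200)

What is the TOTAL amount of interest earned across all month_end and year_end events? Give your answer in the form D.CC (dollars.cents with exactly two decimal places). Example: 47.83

Answer: 57.50

Derivation:
After 1 (deposit($100)): balance=$1100.00 total_interest=$0.00
After 2 (deposit($50)): balance=$1150.00 total_interest=$0.00
After 3 (deposit($50)): balance=$1200.00 total_interest=$0.00
After 4 (withdraw($50)): balance=$1150.00 total_interest=$0.00
After 5 (year_end (apply 5% annual interest)): balance=$1207.50 total_interest=$57.50
After 6 (deposit($1000)): balance=$2207.50 total_interest=$57.50
After 7 (deposit($200)): balance=$2407.50 total_interest=$57.50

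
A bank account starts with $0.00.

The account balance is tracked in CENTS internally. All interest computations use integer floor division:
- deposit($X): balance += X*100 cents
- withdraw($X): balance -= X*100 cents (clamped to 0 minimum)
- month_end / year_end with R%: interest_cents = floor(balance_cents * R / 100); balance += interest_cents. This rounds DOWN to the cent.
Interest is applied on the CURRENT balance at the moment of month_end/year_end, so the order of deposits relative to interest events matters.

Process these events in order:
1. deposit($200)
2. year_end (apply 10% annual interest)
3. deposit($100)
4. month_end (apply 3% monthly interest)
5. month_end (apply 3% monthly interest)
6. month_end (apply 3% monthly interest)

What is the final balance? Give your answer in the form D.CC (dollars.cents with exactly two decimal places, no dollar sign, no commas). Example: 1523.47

Answer: 349.66

Derivation:
After 1 (deposit($200)): balance=$200.00 total_interest=$0.00
After 2 (year_end (apply 10% annual interest)): balance=$220.00 total_interest=$20.00
After 3 (deposit($100)): balance=$320.00 total_interest=$20.00
After 4 (month_end (apply 3% monthly interest)): balance=$329.60 total_interest=$29.60
After 5 (month_end (apply 3% monthly interest)): balance=$339.48 total_interest=$39.48
After 6 (month_end (apply 3% monthly interest)): balance=$349.66 total_interest=$49.66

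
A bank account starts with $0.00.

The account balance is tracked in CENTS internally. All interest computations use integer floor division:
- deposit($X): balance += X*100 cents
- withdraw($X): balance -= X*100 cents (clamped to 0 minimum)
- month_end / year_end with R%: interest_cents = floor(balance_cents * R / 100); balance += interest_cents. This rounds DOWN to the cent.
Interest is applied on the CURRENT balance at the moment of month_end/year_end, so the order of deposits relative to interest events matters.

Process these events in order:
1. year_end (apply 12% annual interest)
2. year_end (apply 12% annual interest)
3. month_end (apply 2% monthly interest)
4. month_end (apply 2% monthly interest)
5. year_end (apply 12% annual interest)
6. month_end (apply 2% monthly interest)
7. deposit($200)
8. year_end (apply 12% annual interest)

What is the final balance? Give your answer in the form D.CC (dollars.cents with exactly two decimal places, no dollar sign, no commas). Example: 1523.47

Answer: 224.00

Derivation:
After 1 (year_end (apply 12% annual interest)): balance=$0.00 total_interest=$0.00
After 2 (year_end (apply 12% annual interest)): balance=$0.00 total_interest=$0.00
After 3 (month_end (apply 2% monthly interest)): balance=$0.00 total_interest=$0.00
After 4 (month_end (apply 2% monthly interest)): balance=$0.00 total_interest=$0.00
After 5 (year_end (apply 12% annual interest)): balance=$0.00 total_interest=$0.00
After 6 (month_end (apply 2% monthly interest)): balance=$0.00 total_interest=$0.00
After 7 (deposit($200)): balance=$200.00 total_interest=$0.00
After 8 (year_end (apply 12% annual interest)): balance=$224.00 total_interest=$24.00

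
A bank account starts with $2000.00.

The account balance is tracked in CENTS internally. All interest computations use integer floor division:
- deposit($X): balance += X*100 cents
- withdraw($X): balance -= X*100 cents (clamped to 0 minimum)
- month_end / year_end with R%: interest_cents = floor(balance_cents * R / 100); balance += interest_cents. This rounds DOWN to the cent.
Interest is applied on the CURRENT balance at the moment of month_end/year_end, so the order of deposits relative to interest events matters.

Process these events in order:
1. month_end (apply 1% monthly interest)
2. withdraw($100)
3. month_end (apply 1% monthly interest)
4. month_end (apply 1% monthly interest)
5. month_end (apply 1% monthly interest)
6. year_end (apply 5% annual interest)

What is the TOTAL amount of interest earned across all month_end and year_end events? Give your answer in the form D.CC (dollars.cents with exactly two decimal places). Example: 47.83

After 1 (month_end (apply 1% monthly interest)): balance=$2020.00 total_interest=$20.00
After 2 (withdraw($100)): balance=$1920.00 total_interest=$20.00
After 3 (month_end (apply 1% monthly interest)): balance=$1939.20 total_interest=$39.20
After 4 (month_end (apply 1% monthly interest)): balance=$1958.59 total_interest=$58.59
After 5 (month_end (apply 1% monthly interest)): balance=$1978.17 total_interest=$78.17
After 6 (year_end (apply 5% annual interest)): balance=$2077.07 total_interest=$177.07

Answer: 177.07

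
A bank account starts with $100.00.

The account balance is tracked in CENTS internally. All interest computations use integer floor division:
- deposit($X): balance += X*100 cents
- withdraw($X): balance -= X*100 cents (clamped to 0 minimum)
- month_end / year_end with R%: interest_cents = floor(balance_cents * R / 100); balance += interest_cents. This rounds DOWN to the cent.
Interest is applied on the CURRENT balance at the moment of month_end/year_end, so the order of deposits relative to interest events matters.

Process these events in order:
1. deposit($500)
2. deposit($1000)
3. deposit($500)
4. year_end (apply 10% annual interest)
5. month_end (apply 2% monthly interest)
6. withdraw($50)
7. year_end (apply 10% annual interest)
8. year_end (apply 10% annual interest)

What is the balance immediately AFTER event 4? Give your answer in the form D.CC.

Answer: 2310.00

Derivation:
After 1 (deposit($500)): balance=$600.00 total_interest=$0.00
After 2 (deposit($1000)): balance=$1600.00 total_interest=$0.00
After 3 (deposit($500)): balance=$2100.00 total_interest=$0.00
After 4 (year_end (apply 10% annual interest)): balance=$2310.00 total_interest=$210.00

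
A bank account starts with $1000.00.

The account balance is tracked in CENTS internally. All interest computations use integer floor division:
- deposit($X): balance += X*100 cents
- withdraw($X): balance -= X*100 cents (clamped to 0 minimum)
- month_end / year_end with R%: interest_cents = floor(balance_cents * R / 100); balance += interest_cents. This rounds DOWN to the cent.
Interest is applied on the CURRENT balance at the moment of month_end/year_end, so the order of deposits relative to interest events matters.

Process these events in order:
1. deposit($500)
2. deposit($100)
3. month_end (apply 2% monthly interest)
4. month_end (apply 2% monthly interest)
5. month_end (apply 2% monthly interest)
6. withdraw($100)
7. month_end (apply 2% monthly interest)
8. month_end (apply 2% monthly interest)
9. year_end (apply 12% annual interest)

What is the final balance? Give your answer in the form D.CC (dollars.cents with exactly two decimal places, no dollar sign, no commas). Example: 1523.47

After 1 (deposit($500)): balance=$1500.00 total_interest=$0.00
After 2 (deposit($100)): balance=$1600.00 total_interest=$0.00
After 3 (month_end (apply 2% monthly interest)): balance=$1632.00 total_interest=$32.00
After 4 (month_end (apply 2% monthly interest)): balance=$1664.64 total_interest=$64.64
After 5 (month_end (apply 2% monthly interest)): balance=$1697.93 total_interest=$97.93
After 6 (withdraw($100)): balance=$1597.93 total_interest=$97.93
After 7 (month_end (apply 2% monthly interest)): balance=$1629.88 total_interest=$129.88
After 8 (month_end (apply 2% monthly interest)): balance=$1662.47 total_interest=$162.47
After 9 (year_end (apply 12% annual interest)): balance=$1861.96 total_interest=$361.96

Answer: 1861.96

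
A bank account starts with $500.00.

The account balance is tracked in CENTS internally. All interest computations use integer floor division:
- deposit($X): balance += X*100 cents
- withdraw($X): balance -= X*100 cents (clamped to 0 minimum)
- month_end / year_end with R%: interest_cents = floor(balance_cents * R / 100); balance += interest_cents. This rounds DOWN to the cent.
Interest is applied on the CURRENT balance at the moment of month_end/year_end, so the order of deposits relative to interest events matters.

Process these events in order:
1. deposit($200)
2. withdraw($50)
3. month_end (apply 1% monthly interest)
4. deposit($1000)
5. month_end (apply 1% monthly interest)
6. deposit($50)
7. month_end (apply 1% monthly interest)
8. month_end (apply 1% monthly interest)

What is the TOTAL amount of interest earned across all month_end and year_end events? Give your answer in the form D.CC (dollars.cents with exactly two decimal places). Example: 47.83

Answer: 57.69

Derivation:
After 1 (deposit($200)): balance=$700.00 total_interest=$0.00
After 2 (withdraw($50)): balance=$650.00 total_interest=$0.00
After 3 (month_end (apply 1% monthly interest)): balance=$656.50 total_interest=$6.50
After 4 (deposit($1000)): balance=$1656.50 total_interest=$6.50
After 5 (month_end (apply 1% monthly interest)): balance=$1673.06 total_interest=$23.06
After 6 (deposit($50)): balance=$1723.06 total_interest=$23.06
After 7 (month_end (apply 1% monthly interest)): balance=$1740.29 total_interest=$40.29
After 8 (month_end (apply 1% monthly interest)): balance=$1757.69 total_interest=$57.69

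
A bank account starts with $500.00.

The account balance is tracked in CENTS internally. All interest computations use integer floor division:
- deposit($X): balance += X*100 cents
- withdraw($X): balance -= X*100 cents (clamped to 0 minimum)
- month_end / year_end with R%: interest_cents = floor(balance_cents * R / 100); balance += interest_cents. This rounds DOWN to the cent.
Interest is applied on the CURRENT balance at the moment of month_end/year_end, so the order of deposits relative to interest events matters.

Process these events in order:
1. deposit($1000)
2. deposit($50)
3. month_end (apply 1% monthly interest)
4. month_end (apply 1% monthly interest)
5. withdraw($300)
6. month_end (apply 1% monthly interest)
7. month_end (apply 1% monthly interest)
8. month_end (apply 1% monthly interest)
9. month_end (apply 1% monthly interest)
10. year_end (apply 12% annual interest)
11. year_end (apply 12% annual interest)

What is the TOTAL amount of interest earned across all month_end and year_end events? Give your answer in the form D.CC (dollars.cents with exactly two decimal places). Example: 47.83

Answer: 422.28

Derivation:
After 1 (deposit($1000)): balance=$1500.00 total_interest=$0.00
After 2 (deposit($50)): balance=$1550.00 total_interest=$0.00
After 3 (month_end (apply 1% monthly interest)): balance=$1565.50 total_interest=$15.50
After 4 (month_end (apply 1% monthly interest)): balance=$1581.15 total_interest=$31.15
After 5 (withdraw($300)): balance=$1281.15 total_interest=$31.15
After 6 (month_end (apply 1% monthly interest)): balance=$1293.96 total_interest=$43.96
After 7 (month_end (apply 1% monthly interest)): balance=$1306.89 total_interest=$56.89
After 8 (month_end (apply 1% monthly interest)): balance=$1319.95 total_interest=$69.95
After 9 (month_end (apply 1% monthly interest)): balance=$1333.14 total_interest=$83.14
After 10 (year_end (apply 12% annual interest)): balance=$1493.11 total_interest=$243.11
After 11 (year_end (apply 12% annual interest)): balance=$1672.28 total_interest=$422.28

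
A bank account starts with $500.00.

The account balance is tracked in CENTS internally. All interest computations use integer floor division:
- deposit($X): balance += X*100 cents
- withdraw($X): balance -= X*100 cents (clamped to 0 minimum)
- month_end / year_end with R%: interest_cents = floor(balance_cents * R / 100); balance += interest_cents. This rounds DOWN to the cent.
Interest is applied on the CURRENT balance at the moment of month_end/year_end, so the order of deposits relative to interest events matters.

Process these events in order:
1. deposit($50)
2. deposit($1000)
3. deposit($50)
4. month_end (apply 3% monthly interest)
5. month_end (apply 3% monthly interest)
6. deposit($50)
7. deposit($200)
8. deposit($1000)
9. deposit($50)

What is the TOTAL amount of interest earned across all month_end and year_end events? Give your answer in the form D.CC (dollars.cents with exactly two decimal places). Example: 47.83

Answer: 97.44

Derivation:
After 1 (deposit($50)): balance=$550.00 total_interest=$0.00
After 2 (deposit($1000)): balance=$1550.00 total_interest=$0.00
After 3 (deposit($50)): balance=$1600.00 total_interest=$0.00
After 4 (month_end (apply 3% monthly interest)): balance=$1648.00 total_interest=$48.00
After 5 (month_end (apply 3% monthly interest)): balance=$1697.44 total_interest=$97.44
After 6 (deposit($50)): balance=$1747.44 total_interest=$97.44
After 7 (deposit($200)): balance=$1947.44 total_interest=$97.44
After 8 (deposit($1000)): balance=$2947.44 total_interest=$97.44
After 9 (deposit($50)): balance=$2997.44 total_interest=$97.44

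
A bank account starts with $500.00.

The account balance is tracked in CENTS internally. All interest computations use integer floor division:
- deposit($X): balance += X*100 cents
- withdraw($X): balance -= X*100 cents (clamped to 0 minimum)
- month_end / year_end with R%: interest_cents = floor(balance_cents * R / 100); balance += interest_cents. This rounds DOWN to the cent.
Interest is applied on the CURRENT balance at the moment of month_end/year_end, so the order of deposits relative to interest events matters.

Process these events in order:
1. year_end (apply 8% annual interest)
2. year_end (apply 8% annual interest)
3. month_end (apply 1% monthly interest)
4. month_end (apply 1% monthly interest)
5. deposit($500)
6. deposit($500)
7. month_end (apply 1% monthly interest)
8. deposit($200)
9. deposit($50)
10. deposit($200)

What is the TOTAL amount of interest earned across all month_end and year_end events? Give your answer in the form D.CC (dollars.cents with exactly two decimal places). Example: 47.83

After 1 (year_end (apply 8% annual interest)): balance=$540.00 total_interest=$40.00
After 2 (year_end (apply 8% annual interest)): balance=$583.20 total_interest=$83.20
After 3 (month_end (apply 1% monthly interest)): balance=$589.03 total_interest=$89.03
After 4 (month_end (apply 1% monthly interest)): balance=$594.92 total_interest=$94.92
After 5 (deposit($500)): balance=$1094.92 total_interest=$94.92
After 6 (deposit($500)): balance=$1594.92 total_interest=$94.92
After 7 (month_end (apply 1% monthly interest)): balance=$1610.86 total_interest=$110.86
After 8 (deposit($200)): balance=$1810.86 total_interest=$110.86
After 9 (deposit($50)): balance=$1860.86 total_interest=$110.86
After 10 (deposit($200)): balance=$2060.86 total_interest=$110.86

Answer: 110.86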